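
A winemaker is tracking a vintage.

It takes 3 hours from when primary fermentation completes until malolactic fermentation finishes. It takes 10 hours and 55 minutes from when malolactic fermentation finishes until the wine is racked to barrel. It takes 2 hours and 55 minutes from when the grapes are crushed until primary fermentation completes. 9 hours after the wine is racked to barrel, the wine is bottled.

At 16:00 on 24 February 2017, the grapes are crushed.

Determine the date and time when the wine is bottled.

The grapes are crushed: 16:00 Feb 24, 2017.
Primary fermentation completes: 16:00 Feb 24, 2017 + 2h55m = 18:55 Feb 24, 2017.
Malolactic fermentation finishes: 18:55 Feb 24, 2017 + 3h = 21:55 Feb 24, 2017.
The wine is racked to barrel: 21:55 Feb 24, 2017 + 10h55m = 08:50 Feb 25, 2017.
The wine is bottled: 08:50 Feb 25, 2017 + 9h = 17:50 Feb 25, 2017.

17:50 on 25 February 2017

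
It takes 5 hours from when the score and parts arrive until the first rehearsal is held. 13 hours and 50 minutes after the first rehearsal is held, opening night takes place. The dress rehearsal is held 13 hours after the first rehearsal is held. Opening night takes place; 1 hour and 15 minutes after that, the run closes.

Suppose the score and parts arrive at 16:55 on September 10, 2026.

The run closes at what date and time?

The score and parts arrive: 16:55 Sep 10, 2026.
The first rehearsal is held: 16:55 Sep 10, 2026 + 5h = 21:55 Sep 10, 2026.
Opening night takes place: 21:55 Sep 10, 2026 + 13h50m = 11:45 Sep 11, 2026.
The run closes: 11:45 Sep 11, 2026 + 1h15m = 13:00 Sep 11, 2026.

13:00 on September 11, 2026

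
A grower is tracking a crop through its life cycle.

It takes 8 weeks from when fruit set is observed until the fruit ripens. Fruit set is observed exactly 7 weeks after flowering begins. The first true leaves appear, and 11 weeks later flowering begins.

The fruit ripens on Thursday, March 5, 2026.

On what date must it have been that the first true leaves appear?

The fruit ripens: Mar 5, 2026.
Fruit set is observed: Mar 5, 2026 − 8 weeks = Jan 8, 2026.
Flowering begins: Jan 8, 2026 − 7 weeks = Nov 20, 2025.
The first true leaves appear: Nov 20, 2025 − 11 weeks = Sep 4, 2025.

Thursday, September 4, 2025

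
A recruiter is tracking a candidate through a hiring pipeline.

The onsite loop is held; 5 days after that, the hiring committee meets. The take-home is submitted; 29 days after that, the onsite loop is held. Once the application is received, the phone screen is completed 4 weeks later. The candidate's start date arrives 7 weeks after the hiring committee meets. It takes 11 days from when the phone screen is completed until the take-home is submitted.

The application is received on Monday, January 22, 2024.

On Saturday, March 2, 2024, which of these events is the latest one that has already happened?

The take-home is submitted

The application is received: Jan 22, 2024.
The phone screen is completed: Jan 22, 2024 + 4 weeks = Feb 19, 2024.
The take-home is submitted: Feb 19, 2024 + 11 days = Mar 1, 2024.
The onsite loop is held: Mar 1, 2024 + 29 days = Mar 30, 2024.
The hiring committee meets: Mar 30, 2024 + 5 days = Apr 4, 2024.
The candidate's start date arrives: Apr 4, 2024 + 7 weeks = May 23, 2024.
Mar 2, 2024 falls between when the take-home is submitted (Mar 1, 2024) and when the onsite loop is held (Mar 30, 2024).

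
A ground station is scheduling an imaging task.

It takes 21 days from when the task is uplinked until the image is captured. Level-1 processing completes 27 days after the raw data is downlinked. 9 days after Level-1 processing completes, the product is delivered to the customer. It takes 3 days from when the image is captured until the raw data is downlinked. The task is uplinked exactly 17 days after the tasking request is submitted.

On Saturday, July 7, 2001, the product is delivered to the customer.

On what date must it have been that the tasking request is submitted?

The product is delivered to the customer: Jul 7, 2001.
Level-1 processing completes: Jul 7, 2001 − 9 days = Jun 28, 2001.
The raw data is downlinked: Jun 28, 2001 − 27 days = Jun 1, 2001.
The image is captured: Jun 1, 2001 − 3 days = May 29, 2001.
The task is uplinked: May 29, 2001 − 21 days = May 8, 2001.
The tasking request is submitted: May 8, 2001 − 17 days = Apr 21, 2001.

Saturday, April 21, 2001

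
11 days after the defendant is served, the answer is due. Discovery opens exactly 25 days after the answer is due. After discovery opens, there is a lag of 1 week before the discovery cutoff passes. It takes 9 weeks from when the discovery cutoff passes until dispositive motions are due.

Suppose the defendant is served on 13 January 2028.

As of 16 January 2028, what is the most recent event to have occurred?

The defendant is served

The defendant is served: Jan 13, 2028.
The answer is due: Jan 13, 2028 + 11 days = Jan 24, 2028.
Discovery opens: Jan 24, 2028 + 25 days = Feb 18, 2028.
The discovery cutoff passes: Feb 18, 2028 + 1 week = Feb 25, 2028.
Dispositive motions are due: Feb 25, 2028 + 9 weeks = Apr 28, 2028.
Jan 16, 2028 falls between when the defendant is served (Jan 13, 2028) and when the answer is due (Jan 24, 2028).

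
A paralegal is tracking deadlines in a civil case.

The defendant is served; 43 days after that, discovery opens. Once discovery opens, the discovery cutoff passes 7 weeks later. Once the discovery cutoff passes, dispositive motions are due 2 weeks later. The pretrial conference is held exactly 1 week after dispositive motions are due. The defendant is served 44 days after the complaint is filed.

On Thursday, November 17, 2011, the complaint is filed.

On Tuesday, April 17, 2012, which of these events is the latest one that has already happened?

Dispositive motions are due

The complaint is filed: Nov 17, 2011.
The defendant is served: Nov 17, 2011 + 44 days = Dec 31, 2011.
Discovery opens: Dec 31, 2011 + 43 days = Feb 12, 2012.
The discovery cutoff passes: Feb 12, 2012 + 7 weeks = Apr 1, 2012.
Dispositive motions are due: Apr 1, 2012 + 2 weeks = Apr 15, 2012.
The pretrial conference is held: Apr 15, 2012 + 1 week = Apr 22, 2012.
Apr 17, 2012 falls between when dispositive motions are due (Apr 15, 2012) and when the pretrial conference is held (Apr 22, 2012).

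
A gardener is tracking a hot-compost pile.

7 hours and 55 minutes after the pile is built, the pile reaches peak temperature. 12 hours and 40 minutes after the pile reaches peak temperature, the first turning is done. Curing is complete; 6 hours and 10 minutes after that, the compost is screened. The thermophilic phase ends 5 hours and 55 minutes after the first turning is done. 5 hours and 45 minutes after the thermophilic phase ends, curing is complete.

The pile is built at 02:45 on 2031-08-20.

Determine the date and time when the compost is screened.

The pile is built: 02:45 Aug 20, 2031.
The pile reaches peak temperature: 02:45 Aug 20, 2031 + 7h55m = 10:40 Aug 20, 2031.
The first turning is done: 10:40 Aug 20, 2031 + 12h40m = 23:20 Aug 20, 2031.
The thermophilic phase ends: 23:20 Aug 20, 2031 + 5h55m = 05:15 Aug 21, 2031.
Curing is complete: 05:15 Aug 21, 2031 + 5h45m = 11:00 Aug 21, 2031.
The compost is screened: 11:00 Aug 21, 2031 + 6h10m = 17:10 Aug 21, 2031.

17:10 on 2031-08-21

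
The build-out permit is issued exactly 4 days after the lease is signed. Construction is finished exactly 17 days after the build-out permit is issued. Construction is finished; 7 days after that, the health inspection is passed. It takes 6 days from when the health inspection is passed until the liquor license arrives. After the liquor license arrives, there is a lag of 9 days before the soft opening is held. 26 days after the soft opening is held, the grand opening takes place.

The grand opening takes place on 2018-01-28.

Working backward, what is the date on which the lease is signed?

2017-11-20

The grand opening takes place: Jan 28, 2018.
The soft opening is held: Jan 28, 2018 − 26 days = Jan 2, 2018.
The liquor license arrives: Jan 2, 2018 − 9 days = Dec 24, 2017.
The health inspection is passed: Dec 24, 2017 − 6 days = Dec 18, 2017.
Construction is finished: Dec 18, 2017 − 7 days = Dec 11, 2017.
The build-out permit is issued: Dec 11, 2017 − 17 days = Nov 24, 2017.
The lease is signed: Nov 24, 2017 − 4 days = Nov 20, 2017.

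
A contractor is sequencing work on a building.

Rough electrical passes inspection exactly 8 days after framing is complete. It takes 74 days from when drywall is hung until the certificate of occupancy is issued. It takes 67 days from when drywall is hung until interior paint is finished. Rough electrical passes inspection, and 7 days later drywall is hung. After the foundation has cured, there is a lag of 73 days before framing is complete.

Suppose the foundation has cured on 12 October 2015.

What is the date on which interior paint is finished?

The foundation has cured: Oct 12, 2015.
Framing is complete: Oct 12, 2015 + 73 days = Dec 24, 2015.
Rough electrical passes inspection: Dec 24, 2015 + 8 days = Jan 1, 2016.
Drywall is hung: Jan 1, 2016 + 7 days = Jan 8, 2016.
Interior paint is finished: Jan 8, 2016 + 67 days = Mar 15, 2016.

15 March 2016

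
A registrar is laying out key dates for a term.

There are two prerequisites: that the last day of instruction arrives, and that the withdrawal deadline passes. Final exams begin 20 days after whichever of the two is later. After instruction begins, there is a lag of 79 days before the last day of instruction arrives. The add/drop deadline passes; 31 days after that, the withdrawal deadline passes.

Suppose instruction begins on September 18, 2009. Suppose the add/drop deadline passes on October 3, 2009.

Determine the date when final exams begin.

December 26, 2009

Instruction begins: Sep 18, 2009.
The last day of instruction arrives: Sep 18, 2009 + 79 days = Dec 6, 2009.
The add/drop deadline passes: Oct 3, 2009.
The withdrawal deadline passes: Oct 3, 2009 + 31 days = Nov 3, 2009.
Both prerequisites met — the last day of instruction arrives (Dec 6, 2009), the withdrawal deadline passes (Nov 3, 2009); the later is Dec 6, 2009.
Final exams begin: Dec 6, 2009 + 20 days = Dec 26, 2009.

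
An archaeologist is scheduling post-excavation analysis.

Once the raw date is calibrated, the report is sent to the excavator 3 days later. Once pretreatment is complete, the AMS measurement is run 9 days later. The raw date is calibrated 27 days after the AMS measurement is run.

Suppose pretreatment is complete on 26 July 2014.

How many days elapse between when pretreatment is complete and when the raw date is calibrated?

36 days

Causal path: pretreatment is complete → the AMS measurement is run → the raw date is calibrated.
Total delay along the path: 9 + 27 = 36 days.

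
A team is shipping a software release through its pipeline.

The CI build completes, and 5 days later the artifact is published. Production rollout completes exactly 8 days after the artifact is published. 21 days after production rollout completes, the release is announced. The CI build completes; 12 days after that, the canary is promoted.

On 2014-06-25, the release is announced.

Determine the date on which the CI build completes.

2014-05-22

The release is announced: Jun 25, 2014.
Production rollout completes: Jun 25, 2014 − 21 days = Jun 4, 2014.
The artifact is published: Jun 4, 2014 − 8 days = May 27, 2014.
The CI build completes: May 27, 2014 − 5 days = May 22, 2014.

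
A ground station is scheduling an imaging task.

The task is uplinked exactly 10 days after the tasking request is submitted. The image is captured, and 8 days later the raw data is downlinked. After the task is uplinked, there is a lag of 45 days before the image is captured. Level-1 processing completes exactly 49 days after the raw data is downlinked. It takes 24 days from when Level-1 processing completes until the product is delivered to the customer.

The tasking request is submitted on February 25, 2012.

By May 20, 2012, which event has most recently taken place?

The tasking request is submitted: Feb 25, 2012.
The task is uplinked: Feb 25, 2012 + 10 days = Mar 6, 2012.
The image is captured: Mar 6, 2012 + 45 days = Apr 20, 2012.
The raw data is downlinked: Apr 20, 2012 + 8 days = Apr 28, 2012.
Level-1 processing completes: Apr 28, 2012 + 49 days = Jun 16, 2012.
The product is delivered to the customer: Jun 16, 2012 + 24 days = Jul 10, 2012.
May 20, 2012 falls between when the raw data is downlinked (Apr 28, 2012) and when Level-1 processing completes (Jun 16, 2012).

The raw data is downlinked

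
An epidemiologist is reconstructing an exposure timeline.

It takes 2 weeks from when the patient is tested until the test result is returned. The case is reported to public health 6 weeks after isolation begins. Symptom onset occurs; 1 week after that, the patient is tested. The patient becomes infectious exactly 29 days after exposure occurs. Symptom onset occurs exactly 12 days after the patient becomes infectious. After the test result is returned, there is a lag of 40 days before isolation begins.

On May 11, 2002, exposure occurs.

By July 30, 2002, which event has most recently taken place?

The test result is returned

Exposure occurs: May 11, 2002.
The patient becomes infectious: May 11, 2002 + 29 days = Jun 9, 2002.
Symptom onset occurs: Jun 9, 2002 + 12 days = Jun 21, 2002.
The patient is tested: Jun 21, 2002 + 1 week = Jun 28, 2002.
The test result is returned: Jun 28, 2002 + 2 weeks = Jul 12, 2002.
Isolation begins: Jul 12, 2002 + 40 days = Aug 21, 2002.
The case is reported to public health: Aug 21, 2002 + 6 weeks = Oct 2, 2002.
Jul 30, 2002 falls between when the test result is returned (Jul 12, 2002) and when isolation begins (Aug 21, 2002).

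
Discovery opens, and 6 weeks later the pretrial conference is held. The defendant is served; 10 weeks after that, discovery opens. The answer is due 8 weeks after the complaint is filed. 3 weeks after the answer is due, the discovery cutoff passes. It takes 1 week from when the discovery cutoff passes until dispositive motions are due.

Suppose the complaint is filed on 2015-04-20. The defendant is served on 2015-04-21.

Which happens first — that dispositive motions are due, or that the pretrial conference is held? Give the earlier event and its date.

Dispositive motions are due — 2015-07-13

The complaint is filed: Apr 20, 2015.
The answer is due: Apr 20, 2015 + 8 weeks = Jun 15, 2015.
The discovery cutoff passes: Jun 15, 2015 + 3 weeks = Jul 6, 2015.
Dispositive motions are due: Jul 6, 2015 + 1 week = Jul 13, 2015.
The defendant is served: Apr 21, 2015.
Discovery opens: Apr 21, 2015 + 10 weeks = Jun 30, 2015.
The pretrial conference is held: Jun 30, 2015 + 6 weeks = Aug 11, 2015.
Comparing: dispositive motions are due on Jul 13, 2015 vs the pretrial conference is held on Aug 11, 2015. Earlier: dispositive motions are due.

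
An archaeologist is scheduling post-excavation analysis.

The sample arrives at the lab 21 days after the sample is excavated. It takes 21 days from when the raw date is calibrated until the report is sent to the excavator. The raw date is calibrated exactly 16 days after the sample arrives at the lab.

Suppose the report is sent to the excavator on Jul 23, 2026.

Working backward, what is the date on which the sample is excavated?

May 26, 2026

The report is sent to the excavator: Jul 23, 2026.
The raw date is calibrated: Jul 23, 2026 − 21 days = Jul 2, 2026.
The sample arrives at the lab: Jul 2, 2026 − 16 days = Jun 16, 2026.
The sample is excavated: Jun 16, 2026 − 21 days = May 26, 2026.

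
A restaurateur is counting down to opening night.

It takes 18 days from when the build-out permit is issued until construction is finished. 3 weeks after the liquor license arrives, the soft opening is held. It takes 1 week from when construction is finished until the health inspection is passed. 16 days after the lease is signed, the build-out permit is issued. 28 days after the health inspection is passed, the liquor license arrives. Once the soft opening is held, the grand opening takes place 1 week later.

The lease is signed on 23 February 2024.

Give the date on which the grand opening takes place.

30 May 2024

The lease is signed: Feb 23, 2024.
The build-out permit is issued: Feb 23, 2024 + 16 days = Mar 10, 2024.
Construction is finished: Mar 10, 2024 + 18 days = Mar 28, 2024.
The health inspection is passed: Mar 28, 2024 + 1 week = Apr 4, 2024.
The liquor license arrives: Apr 4, 2024 + 28 days = May 2, 2024.
The soft opening is held: May 2, 2024 + 3 weeks = May 23, 2024.
The grand opening takes place: May 23, 2024 + 1 week = May 30, 2024.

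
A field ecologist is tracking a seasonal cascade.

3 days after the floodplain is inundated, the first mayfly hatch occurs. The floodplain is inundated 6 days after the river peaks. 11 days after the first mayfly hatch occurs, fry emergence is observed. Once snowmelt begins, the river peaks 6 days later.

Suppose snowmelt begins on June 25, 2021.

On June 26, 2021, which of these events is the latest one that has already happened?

Snowmelt begins

Snowmelt begins: Jun 25, 2021.
The river peaks: Jun 25, 2021 + 6 days = Jul 1, 2021.
The floodplain is inundated: Jul 1, 2021 + 6 days = Jul 7, 2021.
The first mayfly hatch occurs: Jul 7, 2021 + 3 days = Jul 10, 2021.
Fry emergence is observed: Jul 10, 2021 + 11 days = Jul 21, 2021.
Jun 26, 2021 falls between when snowmelt begins (Jun 25, 2021) and when the river peaks (Jul 1, 2021).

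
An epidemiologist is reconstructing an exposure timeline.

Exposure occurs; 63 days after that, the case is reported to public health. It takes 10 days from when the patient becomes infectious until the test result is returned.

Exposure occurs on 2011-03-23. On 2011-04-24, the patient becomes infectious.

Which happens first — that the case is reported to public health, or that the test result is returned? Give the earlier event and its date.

Exposure occurs: Mar 23, 2011.
The case is reported to public health: Mar 23, 2011 + 63 days = May 25, 2011.
The patient becomes infectious: Apr 24, 2011.
The test result is returned: Apr 24, 2011 + 10 days = May 4, 2011.
Comparing: the case is reported to public health on May 25, 2011 vs the test result is returned on May 4, 2011. Earlier: the test result is returned.

The test result is returned — 2011-05-04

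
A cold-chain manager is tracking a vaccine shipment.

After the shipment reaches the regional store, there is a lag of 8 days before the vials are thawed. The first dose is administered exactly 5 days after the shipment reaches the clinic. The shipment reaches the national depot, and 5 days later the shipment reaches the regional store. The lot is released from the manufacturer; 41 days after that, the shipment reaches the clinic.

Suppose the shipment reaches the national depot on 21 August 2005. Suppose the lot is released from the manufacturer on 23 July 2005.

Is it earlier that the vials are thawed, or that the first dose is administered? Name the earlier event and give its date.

The shipment reaches the national depot: Aug 21, 2005.
The shipment reaches the regional store: Aug 21, 2005 + 5 days = Aug 26, 2005.
The vials are thawed: Aug 26, 2005 + 8 days = Sep 3, 2005.
The lot is released from the manufacturer: Jul 23, 2005.
The shipment reaches the clinic: Jul 23, 2005 + 41 days = Sep 2, 2005.
The first dose is administered: Sep 2, 2005 + 5 days = Sep 7, 2005.
Comparing: the vials are thawed on Sep 3, 2005 vs the first dose is administered on Sep 7, 2005. Earlier: the vials are thawed.

The vials are thawed — 3 September 2005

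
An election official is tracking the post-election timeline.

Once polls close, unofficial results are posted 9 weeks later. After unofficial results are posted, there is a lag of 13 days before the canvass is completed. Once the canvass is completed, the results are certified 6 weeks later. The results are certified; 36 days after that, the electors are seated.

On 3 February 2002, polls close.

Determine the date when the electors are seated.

7 July 2002

Polls close: Feb 3, 2002.
Unofficial results are posted: Feb 3, 2002 + 9 weeks = Apr 7, 2002.
The canvass is completed: Apr 7, 2002 + 13 days = Apr 20, 2002.
The results are certified: Apr 20, 2002 + 6 weeks = Jun 1, 2002.
The electors are seated: Jun 1, 2002 + 36 days = Jul 7, 2002.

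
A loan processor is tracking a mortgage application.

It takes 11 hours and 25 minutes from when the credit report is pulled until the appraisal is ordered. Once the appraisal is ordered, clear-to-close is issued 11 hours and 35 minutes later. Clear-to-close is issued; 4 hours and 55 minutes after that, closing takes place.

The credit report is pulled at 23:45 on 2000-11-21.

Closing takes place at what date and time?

The credit report is pulled: 23:45 Nov 21, 2000.
The appraisal is ordered: 23:45 Nov 21, 2000 + 11h25m = 11:10 Nov 22, 2000.
Clear-to-close is issued: 11:10 Nov 22, 2000 + 11h35m = 22:45 Nov 22, 2000.
Closing takes place: 22:45 Nov 22, 2000 + 4h55m = 03:40 Nov 23, 2000.

03:40 on 2000-11-23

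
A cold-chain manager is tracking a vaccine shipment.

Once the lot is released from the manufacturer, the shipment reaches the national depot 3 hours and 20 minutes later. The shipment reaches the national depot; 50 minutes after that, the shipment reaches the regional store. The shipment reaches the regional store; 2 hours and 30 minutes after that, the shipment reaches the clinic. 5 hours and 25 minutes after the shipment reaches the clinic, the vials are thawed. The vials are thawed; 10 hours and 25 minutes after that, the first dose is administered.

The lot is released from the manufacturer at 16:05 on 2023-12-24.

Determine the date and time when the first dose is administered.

The lot is released from the manufacturer: 16:05 Dec 24, 2023.
The shipment reaches the national depot: 16:05 Dec 24, 2023 + 3h20m = 19:25 Dec 24, 2023.
The shipment reaches the regional store: 19:25 Dec 24, 2023 + 50m = 20:15 Dec 24, 2023.
The shipment reaches the clinic: 20:15 Dec 24, 2023 + 2h30m = 22:45 Dec 24, 2023.
The vials are thawed: 22:45 Dec 24, 2023 + 5h25m = 04:10 Dec 25, 2023.
The first dose is administered: 04:10 Dec 25, 2023 + 10h25m = 14:35 Dec 25, 2023.

14:35 on 2023-12-25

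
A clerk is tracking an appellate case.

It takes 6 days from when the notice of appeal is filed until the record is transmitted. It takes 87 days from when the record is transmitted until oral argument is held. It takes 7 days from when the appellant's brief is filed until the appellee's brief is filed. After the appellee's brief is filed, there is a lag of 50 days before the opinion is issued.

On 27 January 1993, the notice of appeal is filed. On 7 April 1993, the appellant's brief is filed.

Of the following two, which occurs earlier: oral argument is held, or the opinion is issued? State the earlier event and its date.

Oral argument is held — 30 April 1993

The notice of appeal is filed: Jan 27, 1993.
The record is transmitted: Jan 27, 1993 + 6 days = Feb 2, 1993.
Oral argument is held: Feb 2, 1993 + 87 days = Apr 30, 1993.
The appellant's brief is filed: Apr 7, 1993.
The appellee's brief is filed: Apr 7, 1993 + 7 days = Apr 14, 1993.
The opinion is issued: Apr 14, 1993 + 50 days = Jun 3, 1993.
Comparing: oral argument is held on Apr 30, 1993 vs the opinion is issued on Jun 3, 1993. Earlier: oral argument is held.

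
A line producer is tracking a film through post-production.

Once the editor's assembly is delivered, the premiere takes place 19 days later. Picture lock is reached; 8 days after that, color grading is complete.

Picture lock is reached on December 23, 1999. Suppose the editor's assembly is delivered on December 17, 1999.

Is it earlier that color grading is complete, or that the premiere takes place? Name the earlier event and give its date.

Color grading is complete — December 31, 1999

Picture lock is reached: Dec 23, 1999.
Color grading is complete: Dec 23, 1999 + 8 days = Dec 31, 1999.
The editor's assembly is delivered: Dec 17, 1999.
The premiere takes place: Dec 17, 1999 + 19 days = Jan 5, 2000.
Comparing: color grading is complete on Dec 31, 1999 vs the premiere takes place on Jan 5, 2000. Earlier: color grading is complete.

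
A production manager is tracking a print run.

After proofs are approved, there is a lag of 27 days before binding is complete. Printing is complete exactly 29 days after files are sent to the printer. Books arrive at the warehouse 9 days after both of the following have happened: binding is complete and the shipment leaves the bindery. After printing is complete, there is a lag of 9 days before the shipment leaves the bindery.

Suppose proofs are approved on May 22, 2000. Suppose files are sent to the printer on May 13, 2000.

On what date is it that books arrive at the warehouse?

Proofs are approved: May 22, 2000.
Binding is complete: May 22, 2000 + 27 days = Jun 18, 2000.
Files are sent to the printer: May 13, 2000.
Printing is complete: May 13, 2000 + 29 days = Jun 11, 2000.
The shipment leaves the bindery: Jun 11, 2000 + 9 days = Jun 20, 2000.
Both prerequisites met — binding is complete (Jun 18, 2000), the shipment leaves the bindery (Jun 20, 2000); the later is Jun 20, 2000.
Books arrive at the warehouse: Jun 20, 2000 + 9 days = Jun 29, 2000.

June 29, 2000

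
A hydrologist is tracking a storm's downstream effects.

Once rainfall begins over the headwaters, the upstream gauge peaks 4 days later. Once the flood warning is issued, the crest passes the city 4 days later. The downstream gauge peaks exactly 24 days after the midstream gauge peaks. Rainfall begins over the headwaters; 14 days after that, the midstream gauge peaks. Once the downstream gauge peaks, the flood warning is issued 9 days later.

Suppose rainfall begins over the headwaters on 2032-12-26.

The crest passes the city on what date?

Rainfall begins over the headwaters: Dec 26, 2032.
The midstream gauge peaks: Dec 26, 2032 + 14 days = Jan 9, 2033.
The downstream gauge peaks: Jan 9, 2033 + 24 days = Feb 2, 2033.
The flood warning is issued: Feb 2, 2033 + 9 days = Feb 11, 2033.
The crest passes the city: Feb 11, 2033 + 4 days = Feb 15, 2033.

2033-02-15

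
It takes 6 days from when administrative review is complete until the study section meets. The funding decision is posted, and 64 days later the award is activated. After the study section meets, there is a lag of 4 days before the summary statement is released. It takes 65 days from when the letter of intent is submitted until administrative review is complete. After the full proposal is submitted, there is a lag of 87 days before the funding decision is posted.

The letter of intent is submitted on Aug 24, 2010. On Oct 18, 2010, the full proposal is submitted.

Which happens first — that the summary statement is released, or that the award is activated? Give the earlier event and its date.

The letter of intent is submitted: Aug 24, 2010.
Administrative review is complete: Aug 24, 2010 + 65 days = Oct 28, 2010.
The study section meets: Oct 28, 2010 + 6 days = Nov 3, 2010.
The summary statement is released: Nov 3, 2010 + 4 days = Nov 7, 2010.
The full proposal is submitted: Oct 18, 2010.
The funding decision is posted: Oct 18, 2010 + 87 days = Jan 13, 2011.
The award is activated: Jan 13, 2011 + 64 days = Mar 18, 2011.
Comparing: the summary statement is released on Nov 7, 2010 vs the award is activated on Mar 18, 2011. Earlier: the summary statement is released.

The summary statement is released — Nov 7, 2010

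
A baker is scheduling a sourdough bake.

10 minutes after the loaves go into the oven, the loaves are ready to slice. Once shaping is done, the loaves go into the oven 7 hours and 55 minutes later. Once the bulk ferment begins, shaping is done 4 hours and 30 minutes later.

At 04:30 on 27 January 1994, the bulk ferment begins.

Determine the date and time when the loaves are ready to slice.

17:05 on 27 January 1994

The bulk ferment begins: 04:30 Jan 27, 1994.
Shaping is done: 04:30 Jan 27, 1994 + 4h30m = 09:00 Jan 27, 1994.
The loaves go into the oven: 09:00 Jan 27, 1994 + 7h55m = 16:55 Jan 27, 1994.
The loaves are ready to slice: 16:55 Jan 27, 1994 + 10m = 17:05 Jan 27, 1994.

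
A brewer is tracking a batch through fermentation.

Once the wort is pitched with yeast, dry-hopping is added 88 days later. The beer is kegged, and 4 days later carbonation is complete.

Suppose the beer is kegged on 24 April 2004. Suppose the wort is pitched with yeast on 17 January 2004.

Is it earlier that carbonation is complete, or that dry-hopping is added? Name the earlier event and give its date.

The beer is kegged: Apr 24, 2004.
Carbonation is complete: Apr 24, 2004 + 4 days = Apr 28, 2004.
The wort is pitched with yeast: Jan 17, 2004.
Dry-hopping is added: Jan 17, 2004 + 88 days = Apr 14, 2004.
Comparing: carbonation is complete on Apr 28, 2004 vs dry-hopping is added on Apr 14, 2004. Earlier: dry-hopping is added.

Dry-hopping is added — 14 April 2004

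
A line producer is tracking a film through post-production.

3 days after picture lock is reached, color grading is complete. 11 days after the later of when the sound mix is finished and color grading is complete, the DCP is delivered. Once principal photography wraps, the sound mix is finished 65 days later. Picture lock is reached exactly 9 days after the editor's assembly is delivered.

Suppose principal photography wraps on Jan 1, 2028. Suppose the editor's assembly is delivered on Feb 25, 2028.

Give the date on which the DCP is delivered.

Mar 19, 2028

Principal photography wraps: Jan 1, 2028.
The sound mix is finished: Jan 1, 2028 + 65 days = Mar 6, 2028.
The editor's assembly is delivered: Feb 25, 2028.
Picture lock is reached: Feb 25, 2028 + 9 days = Mar 5, 2028.
Color grading is complete: Mar 5, 2028 + 3 days = Mar 8, 2028.
Both prerequisites met — the sound mix is finished (Mar 6, 2028), color grading is complete (Mar 8, 2028); the later is Mar 8, 2028.
The DCP is delivered: Mar 8, 2028 + 11 days = Mar 19, 2028.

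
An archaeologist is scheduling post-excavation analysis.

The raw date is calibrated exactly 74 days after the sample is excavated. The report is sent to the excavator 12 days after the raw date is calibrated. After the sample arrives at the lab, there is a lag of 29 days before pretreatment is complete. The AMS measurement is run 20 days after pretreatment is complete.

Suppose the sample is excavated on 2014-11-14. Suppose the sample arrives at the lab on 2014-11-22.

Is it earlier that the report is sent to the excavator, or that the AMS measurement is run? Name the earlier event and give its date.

The sample is excavated: Nov 14, 2014.
The raw date is calibrated: Nov 14, 2014 + 74 days = Jan 27, 2015.
The report is sent to the excavator: Jan 27, 2015 + 12 days = Feb 8, 2015.
The sample arrives at the lab: Nov 22, 2014.
Pretreatment is complete: Nov 22, 2014 + 29 days = Dec 21, 2014.
The AMS measurement is run: Dec 21, 2014 + 20 days = Jan 10, 2015.
Comparing: the report is sent to the excavator on Feb 8, 2015 vs the AMS measurement is run on Jan 10, 2015. Earlier: the AMS measurement is run.

The AMS measurement is run — 2015-01-10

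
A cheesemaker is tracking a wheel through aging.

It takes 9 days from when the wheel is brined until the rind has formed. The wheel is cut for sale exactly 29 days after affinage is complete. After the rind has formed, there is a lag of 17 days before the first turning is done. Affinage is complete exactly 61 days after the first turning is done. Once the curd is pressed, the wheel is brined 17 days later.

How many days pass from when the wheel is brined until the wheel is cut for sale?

116 days

Causal path: the wheel is brined → the rind has formed → the first turning is done → affinage is complete → the wheel is cut for sale.
Total delay along the path: 9 + 17 + 61 + 29 = 116 days.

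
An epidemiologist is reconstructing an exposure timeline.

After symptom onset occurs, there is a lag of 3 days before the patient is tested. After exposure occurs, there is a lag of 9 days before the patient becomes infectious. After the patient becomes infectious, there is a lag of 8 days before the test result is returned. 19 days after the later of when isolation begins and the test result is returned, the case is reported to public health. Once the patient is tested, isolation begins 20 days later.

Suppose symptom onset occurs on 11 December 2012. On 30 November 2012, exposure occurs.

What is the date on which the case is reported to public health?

22 January 2013

Symptom onset occurs: Dec 11, 2012.
The patient is tested: Dec 11, 2012 + 3 days = Dec 14, 2012.
Isolation begins: Dec 14, 2012 + 20 days = Jan 3, 2013.
Exposure occurs: Nov 30, 2012.
The patient becomes infectious: Nov 30, 2012 + 9 days = Dec 9, 2012.
The test result is returned: Dec 9, 2012 + 8 days = Dec 17, 2012.
Both prerequisites met — isolation begins (Jan 3, 2013), the test result is returned (Dec 17, 2012); the later is Jan 3, 2013.
The case is reported to public health: Jan 3, 2013 + 19 days = Jan 22, 2013.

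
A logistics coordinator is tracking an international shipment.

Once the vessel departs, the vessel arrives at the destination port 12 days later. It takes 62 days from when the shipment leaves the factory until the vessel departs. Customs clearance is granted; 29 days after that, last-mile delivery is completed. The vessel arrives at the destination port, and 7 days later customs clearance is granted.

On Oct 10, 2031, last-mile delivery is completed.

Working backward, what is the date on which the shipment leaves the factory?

Jun 22, 2031

Last-mile delivery is completed: Oct 10, 2031.
Customs clearance is granted: Oct 10, 2031 − 29 days = Sep 11, 2031.
The vessel arrives at the destination port: Sep 11, 2031 − 7 days = Sep 4, 2031.
The vessel departs: Sep 4, 2031 − 12 days = Aug 23, 2031.
The shipment leaves the factory: Aug 23, 2031 − 62 days = Jun 22, 2031.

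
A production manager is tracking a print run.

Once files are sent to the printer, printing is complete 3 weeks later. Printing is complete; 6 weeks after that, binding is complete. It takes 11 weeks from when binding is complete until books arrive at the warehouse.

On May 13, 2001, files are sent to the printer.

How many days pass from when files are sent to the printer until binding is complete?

Causal path: files are sent to the printer → printing is complete → binding is complete.
Total delay along the path: 3 + 6 weeks = 9 weeks = 63 days.

63 days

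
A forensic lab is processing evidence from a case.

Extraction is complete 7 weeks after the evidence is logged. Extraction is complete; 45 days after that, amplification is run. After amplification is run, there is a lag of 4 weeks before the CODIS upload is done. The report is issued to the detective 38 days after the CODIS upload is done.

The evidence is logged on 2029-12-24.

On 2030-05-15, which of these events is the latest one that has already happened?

The CODIS upload is done

The evidence is logged: Dec 24, 2029.
Extraction is complete: Dec 24, 2029 + 7 weeks = Feb 11, 2030.
Amplification is run: Feb 11, 2030 + 45 days = Mar 28, 2030.
The CODIS upload is done: Mar 28, 2030 + 4 weeks = Apr 25, 2030.
The report is issued to the detective: Apr 25, 2030 + 38 days = Jun 2, 2030.
May 15, 2030 falls between when the CODIS upload is done (Apr 25, 2030) and when the report is issued to the detective (Jun 2, 2030).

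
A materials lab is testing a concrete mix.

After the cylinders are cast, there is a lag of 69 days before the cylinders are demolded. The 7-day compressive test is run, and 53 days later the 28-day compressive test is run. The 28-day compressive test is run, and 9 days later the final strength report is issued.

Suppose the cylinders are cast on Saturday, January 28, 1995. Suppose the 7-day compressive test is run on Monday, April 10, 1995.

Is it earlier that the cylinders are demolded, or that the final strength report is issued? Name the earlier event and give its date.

The cylinders are demolded — Friday, April 7, 1995

The cylinders are cast: Jan 28, 1995.
The cylinders are demolded: Jan 28, 1995 + 69 days = Apr 7, 1995.
The 7-day compressive test is run: Apr 10, 1995.
The 28-day compressive test is run: Apr 10, 1995 + 53 days = Jun 2, 1995.
The final strength report is issued: Jun 2, 1995 + 9 days = Jun 11, 1995.
Comparing: the cylinders are demolded on Apr 7, 1995 vs the final strength report is issued on Jun 11, 1995. Earlier: the cylinders are demolded.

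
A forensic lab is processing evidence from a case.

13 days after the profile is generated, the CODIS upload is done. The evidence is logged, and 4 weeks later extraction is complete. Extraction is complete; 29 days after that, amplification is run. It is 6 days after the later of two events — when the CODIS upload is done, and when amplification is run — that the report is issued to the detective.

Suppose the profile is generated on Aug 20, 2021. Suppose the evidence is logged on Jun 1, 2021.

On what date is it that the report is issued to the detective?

Sep 8, 2021

The profile is generated: Aug 20, 2021.
The CODIS upload is done: Aug 20, 2021 + 13 days = Sep 2, 2021.
The evidence is logged: Jun 1, 2021.
Extraction is complete: Jun 1, 2021 + 4 weeks = Jun 29, 2021.
Amplification is run: Jun 29, 2021 + 29 days = Jul 28, 2021.
Both prerequisites met — the CODIS upload is done (Sep 2, 2021), amplification is run (Jul 28, 2021); the later is Sep 2, 2021.
The report is issued to the detective: Sep 2, 2021 + 6 days = Sep 8, 2021.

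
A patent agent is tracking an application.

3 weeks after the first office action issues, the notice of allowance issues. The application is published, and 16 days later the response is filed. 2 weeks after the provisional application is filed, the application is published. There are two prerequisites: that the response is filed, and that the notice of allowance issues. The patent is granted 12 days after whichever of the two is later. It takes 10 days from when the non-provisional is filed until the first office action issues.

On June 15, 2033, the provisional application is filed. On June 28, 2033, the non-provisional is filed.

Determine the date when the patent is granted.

August 10, 2033

The provisional application is filed: Jun 15, 2033.
The application is published: Jun 15, 2033 + 2 weeks = Jun 29, 2033.
The response is filed: Jun 29, 2033 + 16 days = Jul 15, 2033.
The non-provisional is filed: Jun 28, 2033.
The first office action issues: Jun 28, 2033 + 10 days = Jul 8, 2033.
The notice of allowance issues: Jul 8, 2033 + 3 weeks = Jul 29, 2033.
Both prerequisites met — the response is filed (Jul 15, 2033), the notice of allowance issues (Jul 29, 2033); the later is Jul 29, 2033.
The patent is granted: Jul 29, 2033 + 12 days = Aug 10, 2033.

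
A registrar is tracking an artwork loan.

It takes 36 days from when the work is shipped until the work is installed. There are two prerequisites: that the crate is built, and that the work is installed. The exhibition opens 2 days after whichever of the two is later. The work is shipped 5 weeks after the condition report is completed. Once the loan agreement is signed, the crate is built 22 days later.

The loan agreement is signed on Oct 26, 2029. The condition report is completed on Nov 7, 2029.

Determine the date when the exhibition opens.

Jan 19, 2030

The loan agreement is signed: Oct 26, 2029.
The crate is built: Oct 26, 2029 + 22 days = Nov 17, 2029.
The condition report is completed: Nov 7, 2029.
The work is shipped: Nov 7, 2029 + 5 weeks = Dec 12, 2029.
The work is installed: Dec 12, 2029 + 36 days = Jan 17, 2030.
Both prerequisites met — the crate is built (Nov 17, 2029), the work is installed (Jan 17, 2030); the later is Jan 17, 2030.
The exhibition opens: Jan 17, 2030 + 2 days = Jan 19, 2030.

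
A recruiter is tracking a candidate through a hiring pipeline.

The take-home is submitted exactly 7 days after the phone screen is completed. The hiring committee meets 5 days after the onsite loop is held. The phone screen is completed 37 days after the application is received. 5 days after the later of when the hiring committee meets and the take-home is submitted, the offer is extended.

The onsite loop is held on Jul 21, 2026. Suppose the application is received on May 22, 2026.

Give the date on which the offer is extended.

Jul 31, 2026

The onsite loop is held: Jul 21, 2026.
The hiring committee meets: Jul 21, 2026 + 5 days = Jul 26, 2026.
The application is received: May 22, 2026.
The phone screen is completed: May 22, 2026 + 37 days = Jun 28, 2026.
The take-home is submitted: Jun 28, 2026 + 7 days = Jul 5, 2026.
Both prerequisites met — the hiring committee meets (Jul 26, 2026), the take-home is submitted (Jul 5, 2026); the later is Jul 26, 2026.
The offer is extended: Jul 26, 2026 + 5 days = Jul 31, 2026.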